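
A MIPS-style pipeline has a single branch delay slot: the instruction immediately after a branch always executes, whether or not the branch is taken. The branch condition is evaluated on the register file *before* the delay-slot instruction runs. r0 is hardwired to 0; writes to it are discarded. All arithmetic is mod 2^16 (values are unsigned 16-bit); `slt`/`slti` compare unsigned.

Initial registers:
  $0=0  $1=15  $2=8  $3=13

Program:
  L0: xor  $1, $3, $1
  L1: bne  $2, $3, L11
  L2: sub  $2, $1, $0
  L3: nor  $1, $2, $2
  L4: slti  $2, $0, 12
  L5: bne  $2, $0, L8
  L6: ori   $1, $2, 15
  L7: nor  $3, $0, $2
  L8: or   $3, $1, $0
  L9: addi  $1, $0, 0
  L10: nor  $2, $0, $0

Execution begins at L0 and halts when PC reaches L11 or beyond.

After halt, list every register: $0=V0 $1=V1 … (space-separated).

$0=0 $1=2 $2=2 $3=13

  step pc=0: xor  $1, $3, $1  regs=(0,2,8,13)
  step pc=1: bne  $2, $3, L11  cond=T  regs=(0,2,8,13)
  step pc=2: sub  $2, $1, $0  regs=(0,2,2,13)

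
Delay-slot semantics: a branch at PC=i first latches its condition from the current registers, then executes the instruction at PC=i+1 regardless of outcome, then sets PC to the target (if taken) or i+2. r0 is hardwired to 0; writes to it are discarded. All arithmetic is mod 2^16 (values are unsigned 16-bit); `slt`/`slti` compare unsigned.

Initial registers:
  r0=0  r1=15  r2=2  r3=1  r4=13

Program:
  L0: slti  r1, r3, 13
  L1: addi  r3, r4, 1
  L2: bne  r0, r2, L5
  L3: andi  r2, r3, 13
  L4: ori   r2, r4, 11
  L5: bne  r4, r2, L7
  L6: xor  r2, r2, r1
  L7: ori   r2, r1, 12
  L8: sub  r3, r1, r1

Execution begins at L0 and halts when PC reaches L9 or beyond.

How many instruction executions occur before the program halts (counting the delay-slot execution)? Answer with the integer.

  step pc=0: slti  r1, r3, 13  regs=(0,1,2,1,13)
  step pc=1: addi  r3, r4, 1  regs=(0,1,2,14,13)
  step pc=2: bne  r0, r2, L5  cond=T  regs=(0,1,2,14,13)
  step pc=3: andi  r2, r3, 13  regs=(0,1,12,14,13)
  step pc=5: bne  r4, r2, L7  cond=T  regs=(0,1,12,14,13)
  step pc=6: xor  r2, r2, r1  regs=(0,1,13,14,13)
  step pc=7: ori   r2, r1, 12  regs=(0,1,13,14,13)
  step pc=8: sub  r3, r1, r1  regs=(0,1,13,0,13)

8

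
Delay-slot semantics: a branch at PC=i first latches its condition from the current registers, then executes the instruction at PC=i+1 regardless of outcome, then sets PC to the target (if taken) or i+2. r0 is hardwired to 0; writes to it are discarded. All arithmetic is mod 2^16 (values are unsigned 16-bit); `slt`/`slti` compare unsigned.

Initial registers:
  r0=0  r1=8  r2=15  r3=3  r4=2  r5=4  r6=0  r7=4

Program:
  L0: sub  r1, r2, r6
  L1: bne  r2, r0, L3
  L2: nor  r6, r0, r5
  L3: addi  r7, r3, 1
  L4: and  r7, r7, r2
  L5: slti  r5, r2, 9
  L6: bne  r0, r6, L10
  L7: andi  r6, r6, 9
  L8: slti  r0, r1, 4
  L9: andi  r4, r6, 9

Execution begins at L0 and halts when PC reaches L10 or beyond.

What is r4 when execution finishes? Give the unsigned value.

2

#0 sub  r1, r2, r6 ; 0/15/15/3/2/4/0/4
#1 bne  r2, r0, L3 ; 0/15/15/3/2/4/0/4 ; →target
#2 nor  r6, r0, r5 ; 0/15/15/3/2/4/65531/4
#3 addi  r7, r3, 1 ; 0/15/15/3/2/4/65531/4
#4 and  r7, r7, r2 ; 0/15/15/3/2/4/65531/4
#5 slti  r5, r2, 9 ; 0/15/15/3/2/0/65531/4
#6 bne  r0, r6, L10 ; 0/15/15/3/2/0/65531/4 ; →target
#7 andi  r6, r6, 9 ; 0/15/15/3/2/0/9/4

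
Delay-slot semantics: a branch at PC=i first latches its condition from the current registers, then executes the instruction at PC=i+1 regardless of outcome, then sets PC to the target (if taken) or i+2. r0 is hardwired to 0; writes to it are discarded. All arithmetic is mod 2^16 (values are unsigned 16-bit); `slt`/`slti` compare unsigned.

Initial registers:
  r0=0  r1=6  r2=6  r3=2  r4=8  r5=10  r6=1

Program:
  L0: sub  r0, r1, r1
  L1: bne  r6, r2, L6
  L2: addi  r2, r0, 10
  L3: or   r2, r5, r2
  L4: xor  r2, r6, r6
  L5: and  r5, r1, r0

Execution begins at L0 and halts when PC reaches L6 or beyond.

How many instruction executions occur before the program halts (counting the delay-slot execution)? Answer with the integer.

3

[0] sub  r0, r1, r1  →  {r0:0, r1:6, r2:6, r3:2, r4:8, r5:10, r6:1}
[1] bne  r6, r2, L6  →  {r0:0, r1:6, r2:6, r3:2, r4:8, r5:10, r6:1}  ⟨branch taken⟩
[2] addi  r2, r0, 10  →  {r0:0, r1:6, r2:10, r3:2, r4:8, r5:10, r6:1}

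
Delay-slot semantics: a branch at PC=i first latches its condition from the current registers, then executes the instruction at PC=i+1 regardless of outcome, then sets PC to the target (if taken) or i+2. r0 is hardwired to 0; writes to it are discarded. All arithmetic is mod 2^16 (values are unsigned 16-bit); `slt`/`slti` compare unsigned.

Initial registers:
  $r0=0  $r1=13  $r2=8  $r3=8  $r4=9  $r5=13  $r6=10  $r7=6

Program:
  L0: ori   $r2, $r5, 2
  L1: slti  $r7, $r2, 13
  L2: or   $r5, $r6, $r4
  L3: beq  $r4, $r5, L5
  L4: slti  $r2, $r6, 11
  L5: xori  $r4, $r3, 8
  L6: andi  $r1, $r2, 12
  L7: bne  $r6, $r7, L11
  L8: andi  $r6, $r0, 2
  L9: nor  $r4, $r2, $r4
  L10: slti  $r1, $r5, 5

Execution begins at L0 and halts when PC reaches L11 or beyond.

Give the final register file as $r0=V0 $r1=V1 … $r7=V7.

[0] ori   $r2, $r5, 2  →  {$r0:0, $r1:13, $r2:15, $r3:8, $r4:9, $r5:13, $r6:10, $r7:6}
[1] slti  $r7, $r2, 13  →  {$r0:0, $r1:13, $r2:15, $r3:8, $r4:9, $r5:13, $r6:10, $r7:0}
[2] or   $r5, $r6, $r4  →  {$r0:0, $r1:13, $r2:15, $r3:8, $r4:9, $r5:11, $r6:10, $r7:0}
[3] beq  $r4, $r5, L5  →  {$r0:0, $r1:13, $r2:15, $r3:8, $r4:9, $r5:11, $r6:10, $r7:0}  ⟨branch fallthrough⟩
[4] slti  $r2, $r6, 11  →  {$r0:0, $r1:13, $r2:1, $r3:8, $r4:9, $r5:11, $r6:10, $r7:0}
[5] xori  $r4, $r3, 8  →  {$r0:0, $r1:13, $r2:1, $r3:8, $r4:0, $r5:11, $r6:10, $r7:0}
[6] andi  $r1, $r2, 12  →  {$r0:0, $r1:0, $r2:1, $r3:8, $r4:0, $r5:11, $r6:10, $r7:0}
[7] bne  $r6, $r7, L11  →  {$r0:0, $r1:0, $r2:1, $r3:8, $r4:0, $r5:11, $r6:10, $r7:0}  ⟨branch taken⟩
[8] andi  $r6, $r0, 2  →  {$r0:0, $r1:0, $r2:1, $r3:8, $r4:0, $r5:11, $r6:0, $r7:0}

$r0=0 $r1=0 $r2=1 $r3=8 $r4=0 $r5=11 $r6=0 $r7=0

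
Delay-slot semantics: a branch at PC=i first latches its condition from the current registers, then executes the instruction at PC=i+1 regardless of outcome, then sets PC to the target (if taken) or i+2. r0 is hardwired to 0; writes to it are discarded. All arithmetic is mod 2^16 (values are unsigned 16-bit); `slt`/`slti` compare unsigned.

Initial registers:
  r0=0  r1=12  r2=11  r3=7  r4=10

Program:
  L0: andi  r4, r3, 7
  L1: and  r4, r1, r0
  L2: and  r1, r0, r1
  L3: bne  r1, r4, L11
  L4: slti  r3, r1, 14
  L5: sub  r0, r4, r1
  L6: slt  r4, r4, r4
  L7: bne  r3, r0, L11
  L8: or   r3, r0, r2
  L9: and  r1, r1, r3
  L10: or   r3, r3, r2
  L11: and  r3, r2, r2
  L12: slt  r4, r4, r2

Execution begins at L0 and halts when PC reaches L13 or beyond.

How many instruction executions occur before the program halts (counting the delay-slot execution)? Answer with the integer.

PC=0  andi  r4, r3, 7        | r0=0 r1=12 r2=11 r3=7 r4=7
PC=1  and  r4, r1, r0        | r0=0 r1=12 r2=11 r3=7 r4=0
PC=2  and  r1, r0, r1        | r0=0 r1=0 r2=11 r3=7 r4=0
PC=3  bne  r1, r4, L11       | r0=0 r1=0 r2=11 r3=7 r4=0  [not taken]
PC=4  slti  r3, r1, 14       | r0=0 r1=0 r2=11 r3=1 r4=0
PC=5  sub  r0, r4, r1        | r0=0 r1=0 r2=11 r3=1 r4=0
PC=6  slt  r4, r4, r4        | r0=0 r1=0 r2=11 r3=1 r4=0
PC=7  bne  r3, r0, L11       | r0=0 r1=0 r2=11 r3=1 r4=0  [TAKEN]
PC=8  or   r3, r0, r2        | r0=0 r1=0 r2=11 r3=11 r4=0
PC=11 and  r3, r2, r2        | r0=0 r1=0 r2=11 r3=11 r4=0
PC=12 slt  r4, r4, r2        | r0=0 r1=0 r2=11 r3=11 r4=1

11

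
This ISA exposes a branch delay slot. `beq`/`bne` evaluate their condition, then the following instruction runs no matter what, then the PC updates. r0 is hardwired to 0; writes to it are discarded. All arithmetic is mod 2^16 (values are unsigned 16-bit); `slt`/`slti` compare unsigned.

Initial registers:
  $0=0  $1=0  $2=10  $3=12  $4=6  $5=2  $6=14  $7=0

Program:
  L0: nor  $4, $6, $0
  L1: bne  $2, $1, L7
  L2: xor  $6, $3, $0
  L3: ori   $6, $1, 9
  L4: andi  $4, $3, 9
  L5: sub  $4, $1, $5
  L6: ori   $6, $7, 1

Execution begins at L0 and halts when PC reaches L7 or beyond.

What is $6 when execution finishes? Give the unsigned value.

12

PC=0  nor  $4, $6, $0        | $0=0 $1=0 $2=10 $3=12 $4=65521 $5=2 $6=14 $7=0
PC=1  bne  $2, $1, L7        | $0=0 $1=0 $2=10 $3=12 $4=65521 $5=2 $6=14 $7=0  [TAKEN]
PC=2  xor  $6, $3, $0        | $0=0 $1=0 $2=10 $3=12 $4=65521 $5=2 $6=12 $7=0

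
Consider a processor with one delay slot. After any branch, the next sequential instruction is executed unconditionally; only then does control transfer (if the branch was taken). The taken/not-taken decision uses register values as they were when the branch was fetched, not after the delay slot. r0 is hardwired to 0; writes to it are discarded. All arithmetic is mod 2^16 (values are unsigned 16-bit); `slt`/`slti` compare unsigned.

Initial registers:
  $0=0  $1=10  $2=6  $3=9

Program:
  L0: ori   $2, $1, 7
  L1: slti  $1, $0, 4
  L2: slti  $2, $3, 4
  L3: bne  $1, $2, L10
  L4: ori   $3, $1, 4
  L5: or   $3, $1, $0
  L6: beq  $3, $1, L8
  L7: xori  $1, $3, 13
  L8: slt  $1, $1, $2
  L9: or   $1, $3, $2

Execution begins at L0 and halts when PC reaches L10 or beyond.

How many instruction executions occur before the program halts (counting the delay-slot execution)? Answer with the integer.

5

[0] ori   $2, $1, 7  →  {$0:0, $1:10, $2:15, $3:9}
[1] slti  $1, $0, 4  →  {$0:0, $1:1, $2:15, $3:9}
[2] slti  $2, $3, 4  →  {$0:0, $1:1, $2:0, $3:9}
[3] bne  $1, $2, L10  →  {$0:0, $1:1, $2:0, $3:9}  ⟨branch taken⟩
[4] ori   $3, $1, 4  →  {$0:0, $1:1, $2:0, $3:5}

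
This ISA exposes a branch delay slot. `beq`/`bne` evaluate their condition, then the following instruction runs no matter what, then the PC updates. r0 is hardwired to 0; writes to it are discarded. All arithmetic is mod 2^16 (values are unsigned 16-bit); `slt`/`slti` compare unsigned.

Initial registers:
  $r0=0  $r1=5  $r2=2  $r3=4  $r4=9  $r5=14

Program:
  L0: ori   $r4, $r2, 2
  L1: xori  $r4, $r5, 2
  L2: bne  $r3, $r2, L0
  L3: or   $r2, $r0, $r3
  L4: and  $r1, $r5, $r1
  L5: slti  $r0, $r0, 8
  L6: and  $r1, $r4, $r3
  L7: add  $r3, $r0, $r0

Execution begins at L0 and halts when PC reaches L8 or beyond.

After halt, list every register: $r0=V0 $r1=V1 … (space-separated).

PC=0  ori   $r4, $r2, 2      | $r0=0 $r1=5 $r2=2 $r3=4 $r4=2 $r5=14
PC=1  xori  $r4, $r5, 2      | $r0=0 $r1=5 $r2=2 $r3=4 $r4=12 $r5=14
PC=2  bne  $r3, $r2, L0      | $r0=0 $r1=5 $r2=2 $r3=4 $r4=12 $r5=14  [TAKEN]
PC=3  or   $r2, $r0, $r3     | $r0=0 $r1=5 $r2=4 $r3=4 $r4=12 $r5=14
PC=0  ori   $r4, $r2, 2      | $r0=0 $r1=5 $r2=4 $r3=4 $r4=6 $r5=14
PC=1  xori  $r4, $r5, 2      | $r0=0 $r1=5 $r2=4 $r3=4 $r4=12 $r5=14
PC=2  bne  $r3, $r2, L0      | $r0=0 $r1=5 $r2=4 $r3=4 $r4=12 $r5=14  [not taken]
PC=3  or   $r2, $r0, $r3     | $r0=0 $r1=5 $r2=4 $r3=4 $r4=12 $r5=14
PC=4  and  $r1, $r5, $r1     | $r0=0 $r1=4 $r2=4 $r3=4 $r4=12 $r5=14
PC=5  slti  $r0, $r0, 8      | $r0=0 $r1=4 $r2=4 $r3=4 $r4=12 $r5=14
PC=6  and  $r1, $r4, $r3     | $r0=0 $r1=4 $r2=4 $r3=4 $r4=12 $r5=14
PC=7  add  $r3, $r0, $r0     | $r0=0 $r1=4 $r2=4 $r3=0 $r4=12 $r5=14

$r0=0 $r1=4 $r2=4 $r3=0 $r4=12 $r5=14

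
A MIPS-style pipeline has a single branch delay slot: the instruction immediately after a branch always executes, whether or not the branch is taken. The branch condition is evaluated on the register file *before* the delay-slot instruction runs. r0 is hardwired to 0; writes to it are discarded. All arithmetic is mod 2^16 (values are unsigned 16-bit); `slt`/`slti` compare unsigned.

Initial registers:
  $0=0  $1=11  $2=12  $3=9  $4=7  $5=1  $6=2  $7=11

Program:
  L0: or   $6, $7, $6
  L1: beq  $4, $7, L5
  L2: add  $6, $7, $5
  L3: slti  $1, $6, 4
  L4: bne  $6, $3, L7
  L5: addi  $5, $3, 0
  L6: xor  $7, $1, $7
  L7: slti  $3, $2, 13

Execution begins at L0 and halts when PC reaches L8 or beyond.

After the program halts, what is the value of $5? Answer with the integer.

9

  step pc=0: or   $6, $7, $6  regs=(0,11,12,9,7,1,11,11)
  step pc=1: beq  $4, $7, L5  cond=F  regs=(0,11,12,9,7,1,11,11)
  step pc=2: add  $6, $7, $5  regs=(0,11,12,9,7,1,12,11)
  step pc=3: slti  $1, $6, 4  regs=(0,0,12,9,7,1,12,11)
  step pc=4: bne  $6, $3, L7  cond=T  regs=(0,0,12,9,7,1,12,11)
  step pc=5: addi  $5, $3, 0  regs=(0,0,12,9,7,9,12,11)
  step pc=7: slti  $3, $2, 13  regs=(0,0,12,1,7,9,12,11)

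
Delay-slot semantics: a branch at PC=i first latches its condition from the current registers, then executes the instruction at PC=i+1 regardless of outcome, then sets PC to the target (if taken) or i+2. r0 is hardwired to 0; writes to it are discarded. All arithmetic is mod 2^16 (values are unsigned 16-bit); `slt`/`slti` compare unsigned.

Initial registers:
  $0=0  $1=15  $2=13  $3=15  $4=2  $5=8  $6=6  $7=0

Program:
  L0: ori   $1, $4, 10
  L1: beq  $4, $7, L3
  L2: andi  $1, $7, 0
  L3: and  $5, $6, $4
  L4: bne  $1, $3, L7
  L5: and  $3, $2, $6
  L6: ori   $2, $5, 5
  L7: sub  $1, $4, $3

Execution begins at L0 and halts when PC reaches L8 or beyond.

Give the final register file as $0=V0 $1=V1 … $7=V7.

PC=0  ori   $1, $4, 10       | $0=0 $1=10 $2=13 $3=15 $4=2 $5=8 $6=6 $7=0
PC=1  beq  $4, $7, L3        | $0=0 $1=10 $2=13 $3=15 $4=2 $5=8 $6=6 $7=0  [not taken]
PC=2  andi  $1, $7, 0        | $0=0 $1=0 $2=13 $3=15 $4=2 $5=8 $6=6 $7=0
PC=3  and  $5, $6, $4        | $0=0 $1=0 $2=13 $3=15 $4=2 $5=2 $6=6 $7=0
PC=4  bne  $1, $3, L7        | $0=0 $1=0 $2=13 $3=15 $4=2 $5=2 $6=6 $7=0  [TAKEN]
PC=5  and  $3, $2, $6        | $0=0 $1=0 $2=13 $3=4 $4=2 $5=2 $6=6 $7=0
PC=7  sub  $1, $4, $3        | $0=0 $1=65534 $2=13 $3=4 $4=2 $5=2 $6=6 $7=0

$0=0 $1=65534 $2=13 $3=4 $4=2 $5=2 $6=6 $7=0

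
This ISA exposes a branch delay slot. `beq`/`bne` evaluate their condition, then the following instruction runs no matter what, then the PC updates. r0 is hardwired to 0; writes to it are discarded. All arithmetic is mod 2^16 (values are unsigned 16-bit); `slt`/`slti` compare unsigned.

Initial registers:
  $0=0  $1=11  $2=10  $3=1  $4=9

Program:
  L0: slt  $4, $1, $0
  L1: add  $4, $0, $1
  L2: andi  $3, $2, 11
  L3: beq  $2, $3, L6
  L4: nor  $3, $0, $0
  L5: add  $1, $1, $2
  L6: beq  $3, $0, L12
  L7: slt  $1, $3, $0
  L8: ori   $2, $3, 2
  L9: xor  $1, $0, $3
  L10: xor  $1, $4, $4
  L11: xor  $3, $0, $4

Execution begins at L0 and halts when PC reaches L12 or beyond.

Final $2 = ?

65535

PC=0  slt  $4, $1, $0        | $0=0 $1=11 $2=10 $3=1 $4=0
PC=1  add  $4, $0, $1        | $0=0 $1=11 $2=10 $3=1 $4=11
PC=2  andi  $3, $2, 11       | $0=0 $1=11 $2=10 $3=10 $4=11
PC=3  beq  $2, $3, L6        | $0=0 $1=11 $2=10 $3=10 $4=11  [TAKEN]
PC=4  nor  $3, $0, $0        | $0=0 $1=11 $2=10 $3=65535 $4=11
PC=6  beq  $3, $0, L12       | $0=0 $1=11 $2=10 $3=65535 $4=11  [not taken]
PC=7  slt  $1, $3, $0        | $0=0 $1=0 $2=10 $3=65535 $4=11
PC=8  ori   $2, $3, 2        | $0=0 $1=0 $2=65535 $3=65535 $4=11
PC=9  xor  $1, $0, $3        | $0=0 $1=65535 $2=65535 $3=65535 $4=11
PC=10 xor  $1, $4, $4        | $0=0 $1=0 $2=65535 $3=65535 $4=11
PC=11 xor  $3, $0, $4        | $0=0 $1=0 $2=65535 $3=11 $4=11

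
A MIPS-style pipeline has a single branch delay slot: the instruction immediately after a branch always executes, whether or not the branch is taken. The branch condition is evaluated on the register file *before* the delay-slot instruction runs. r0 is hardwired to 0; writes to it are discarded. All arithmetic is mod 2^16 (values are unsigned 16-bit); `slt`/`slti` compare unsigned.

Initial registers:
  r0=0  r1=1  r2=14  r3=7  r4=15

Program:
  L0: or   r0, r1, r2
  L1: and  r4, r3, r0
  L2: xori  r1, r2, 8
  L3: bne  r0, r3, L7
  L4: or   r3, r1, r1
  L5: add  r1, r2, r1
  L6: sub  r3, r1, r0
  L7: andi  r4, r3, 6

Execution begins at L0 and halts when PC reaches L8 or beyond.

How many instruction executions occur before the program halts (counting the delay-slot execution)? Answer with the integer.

6

PC=0  or   r0, r1, r2        | r0=0 r1=1 r2=14 r3=7 r4=15
PC=1  and  r4, r3, r0        | r0=0 r1=1 r2=14 r3=7 r4=0
PC=2  xori  r1, r2, 8        | r0=0 r1=6 r2=14 r3=7 r4=0
PC=3  bne  r0, r3, L7        | r0=0 r1=6 r2=14 r3=7 r4=0  [TAKEN]
PC=4  or   r3, r1, r1        | r0=0 r1=6 r2=14 r3=6 r4=0
PC=7  andi  r4, r3, 6        | r0=0 r1=6 r2=14 r3=6 r4=6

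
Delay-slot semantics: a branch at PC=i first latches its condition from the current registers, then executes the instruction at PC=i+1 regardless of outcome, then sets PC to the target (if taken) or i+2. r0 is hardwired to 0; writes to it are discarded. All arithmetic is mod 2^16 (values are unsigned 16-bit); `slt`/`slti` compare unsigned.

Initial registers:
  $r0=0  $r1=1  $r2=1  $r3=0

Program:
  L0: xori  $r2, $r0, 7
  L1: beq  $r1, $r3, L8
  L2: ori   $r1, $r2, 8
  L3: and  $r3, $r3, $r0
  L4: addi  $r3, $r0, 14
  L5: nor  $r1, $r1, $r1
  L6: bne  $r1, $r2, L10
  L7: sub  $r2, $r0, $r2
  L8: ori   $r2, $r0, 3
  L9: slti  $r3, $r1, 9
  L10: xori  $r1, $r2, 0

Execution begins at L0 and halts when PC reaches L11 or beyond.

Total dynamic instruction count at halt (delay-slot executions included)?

9

  step pc=0: xori  $r2, $r0, 7  regs=(0,1,7,0)
  step pc=1: beq  $r1, $r3, L8  cond=F  regs=(0,1,7,0)
  step pc=2: ori   $r1, $r2, 8  regs=(0,15,7,0)
  step pc=3: and  $r3, $r3, $r0  regs=(0,15,7,0)
  step pc=4: addi  $r3, $r0, 14  regs=(0,15,7,14)
  step pc=5: nor  $r1, $r1, $r1  regs=(0,65520,7,14)
  step pc=6: bne  $r1, $r2, L10  cond=T  regs=(0,65520,7,14)
  step pc=7: sub  $r2, $r0, $r2  regs=(0,65520,65529,14)
  step pc=10: xori  $r1, $r2, 0  regs=(0,65529,65529,14)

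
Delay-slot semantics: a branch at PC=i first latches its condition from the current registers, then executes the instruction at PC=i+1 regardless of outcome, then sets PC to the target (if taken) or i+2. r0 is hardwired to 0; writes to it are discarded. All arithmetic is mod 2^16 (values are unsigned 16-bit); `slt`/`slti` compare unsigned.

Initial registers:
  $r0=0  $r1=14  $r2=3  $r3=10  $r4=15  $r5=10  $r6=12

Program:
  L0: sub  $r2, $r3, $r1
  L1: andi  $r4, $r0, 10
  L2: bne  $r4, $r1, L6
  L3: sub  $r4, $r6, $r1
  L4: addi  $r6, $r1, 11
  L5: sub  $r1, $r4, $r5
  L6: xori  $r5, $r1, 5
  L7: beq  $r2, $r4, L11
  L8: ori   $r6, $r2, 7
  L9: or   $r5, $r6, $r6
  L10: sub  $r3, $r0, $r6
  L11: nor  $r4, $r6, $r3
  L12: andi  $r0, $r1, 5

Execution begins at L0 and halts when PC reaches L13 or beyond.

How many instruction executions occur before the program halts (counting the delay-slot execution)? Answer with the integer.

11

PC=0  sub  $r2, $r3, $r1     | $r0=0 $r1=14 $r2=65532 $r3=10 $r4=15 $r5=10 $r6=12
PC=1  andi  $r4, $r0, 10     | $r0=0 $r1=14 $r2=65532 $r3=10 $r4=0 $r5=10 $r6=12
PC=2  bne  $r4, $r1, L6      | $r0=0 $r1=14 $r2=65532 $r3=10 $r4=0 $r5=10 $r6=12  [TAKEN]
PC=3  sub  $r4, $r6, $r1     | $r0=0 $r1=14 $r2=65532 $r3=10 $r4=65534 $r5=10 $r6=12
PC=6  xori  $r5, $r1, 5      | $r0=0 $r1=14 $r2=65532 $r3=10 $r4=65534 $r5=11 $r6=12
PC=7  beq  $r2, $r4, L11     | $r0=0 $r1=14 $r2=65532 $r3=10 $r4=65534 $r5=11 $r6=12  [not taken]
PC=8  ori   $r6, $r2, 7      | $r0=0 $r1=14 $r2=65532 $r3=10 $r4=65534 $r5=11 $r6=65535
PC=9  or   $r5, $r6, $r6     | $r0=0 $r1=14 $r2=65532 $r3=10 $r4=65534 $r5=65535 $r6=65535
PC=10 sub  $r3, $r0, $r6     | $r0=0 $r1=14 $r2=65532 $r3=1 $r4=65534 $r5=65535 $r6=65535
PC=11 nor  $r4, $r6, $r3     | $r0=0 $r1=14 $r2=65532 $r3=1 $r4=0 $r5=65535 $r6=65535
PC=12 andi  $r0, $r1, 5      | $r0=0 $r1=14 $r2=65532 $r3=1 $r4=0 $r5=65535 $r6=65535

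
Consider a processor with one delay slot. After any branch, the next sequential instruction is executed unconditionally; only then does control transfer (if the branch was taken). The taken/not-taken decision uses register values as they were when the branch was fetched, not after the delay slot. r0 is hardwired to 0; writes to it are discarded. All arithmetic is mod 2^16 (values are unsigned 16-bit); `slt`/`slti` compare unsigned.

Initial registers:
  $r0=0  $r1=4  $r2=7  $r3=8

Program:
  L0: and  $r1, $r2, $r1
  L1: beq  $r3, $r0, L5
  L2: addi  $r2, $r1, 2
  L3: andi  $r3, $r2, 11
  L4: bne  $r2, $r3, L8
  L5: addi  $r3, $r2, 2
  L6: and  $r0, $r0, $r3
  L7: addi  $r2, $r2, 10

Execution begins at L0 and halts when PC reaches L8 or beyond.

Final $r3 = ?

8

[0] and  $r1, $r2, $r1  →  {$r0:0, $r1:4, $r2:7, $r3:8}
[1] beq  $r3, $r0, L5  →  {$r0:0, $r1:4, $r2:7, $r3:8}  ⟨branch fallthrough⟩
[2] addi  $r2, $r1, 2  →  {$r0:0, $r1:4, $r2:6, $r3:8}
[3] andi  $r3, $r2, 11  →  {$r0:0, $r1:4, $r2:6, $r3:2}
[4] bne  $r2, $r3, L8  →  {$r0:0, $r1:4, $r2:6, $r3:2}  ⟨branch taken⟩
[5] addi  $r3, $r2, 2  →  {$r0:0, $r1:4, $r2:6, $r3:8}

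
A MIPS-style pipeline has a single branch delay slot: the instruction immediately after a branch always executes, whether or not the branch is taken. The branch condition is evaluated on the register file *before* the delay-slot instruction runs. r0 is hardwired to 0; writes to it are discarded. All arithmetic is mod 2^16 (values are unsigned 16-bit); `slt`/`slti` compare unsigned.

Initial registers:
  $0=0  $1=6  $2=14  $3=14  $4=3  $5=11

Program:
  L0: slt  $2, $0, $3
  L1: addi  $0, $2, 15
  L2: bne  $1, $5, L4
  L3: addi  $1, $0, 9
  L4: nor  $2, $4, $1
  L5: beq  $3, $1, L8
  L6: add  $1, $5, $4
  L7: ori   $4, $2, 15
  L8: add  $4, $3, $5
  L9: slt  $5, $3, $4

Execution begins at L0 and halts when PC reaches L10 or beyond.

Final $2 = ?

65524

#0 slt  $2, $0, $3 ; 0/6/1/14/3/11
#1 addi  $0, $2, 15 ; 0/6/1/14/3/11
#2 bne  $1, $5, L4 ; 0/6/1/14/3/11 ; →target
#3 addi  $1, $0, 9 ; 0/9/1/14/3/11
#4 nor  $2, $4, $1 ; 0/9/65524/14/3/11
#5 beq  $3, $1, L8 ; 0/9/65524/14/3/11 ; →fallthru
#6 add  $1, $5, $4 ; 0/14/65524/14/3/11
#7 ori   $4, $2, 15 ; 0/14/65524/14/65535/11
#8 add  $4, $3, $5 ; 0/14/65524/14/25/11
#9 slt  $5, $3, $4 ; 0/14/65524/14/25/1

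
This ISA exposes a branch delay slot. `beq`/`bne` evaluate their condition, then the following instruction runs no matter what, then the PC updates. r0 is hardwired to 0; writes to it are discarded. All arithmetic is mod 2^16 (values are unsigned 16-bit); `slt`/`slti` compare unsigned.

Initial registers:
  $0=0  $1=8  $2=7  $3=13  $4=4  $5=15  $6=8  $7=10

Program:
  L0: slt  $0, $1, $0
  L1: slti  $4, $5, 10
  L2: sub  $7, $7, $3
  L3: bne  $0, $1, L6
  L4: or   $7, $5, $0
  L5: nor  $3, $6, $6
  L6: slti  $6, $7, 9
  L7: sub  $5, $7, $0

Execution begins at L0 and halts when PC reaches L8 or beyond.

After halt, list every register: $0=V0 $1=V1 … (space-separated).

  step pc=0: slt  $0, $1, $0  regs=(0,8,7,13,4,15,8,10)
  step pc=1: slti  $4, $5, 10  regs=(0,8,7,13,0,15,8,10)
  step pc=2: sub  $7, $7, $3  regs=(0,8,7,13,0,15,8,65533)
  step pc=3: bne  $0, $1, L6  cond=T  regs=(0,8,7,13,0,15,8,65533)
  step pc=4: or   $7, $5, $0  regs=(0,8,7,13,0,15,8,15)
  step pc=6: slti  $6, $7, 9  regs=(0,8,7,13,0,15,0,15)
  step pc=7: sub  $5, $7, $0  regs=(0,8,7,13,0,15,0,15)

$0=0 $1=8 $2=7 $3=13 $4=0 $5=15 $6=0 $7=15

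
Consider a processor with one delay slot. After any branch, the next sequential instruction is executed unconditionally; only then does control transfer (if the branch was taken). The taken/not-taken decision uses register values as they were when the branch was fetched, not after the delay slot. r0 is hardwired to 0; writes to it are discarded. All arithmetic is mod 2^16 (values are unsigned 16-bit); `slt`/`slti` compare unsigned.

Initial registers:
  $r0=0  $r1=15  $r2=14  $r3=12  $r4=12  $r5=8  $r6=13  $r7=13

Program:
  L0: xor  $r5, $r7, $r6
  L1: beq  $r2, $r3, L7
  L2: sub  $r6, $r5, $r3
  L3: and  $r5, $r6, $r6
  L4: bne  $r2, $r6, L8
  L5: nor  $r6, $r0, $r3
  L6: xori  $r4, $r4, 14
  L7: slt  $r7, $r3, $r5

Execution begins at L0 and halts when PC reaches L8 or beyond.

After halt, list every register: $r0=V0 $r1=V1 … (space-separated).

PC=0  xor  $r5, $r7, $r6     | $r0=0 $r1=15 $r2=14 $r3=12 $r4=12 $r5=0 $r6=13 $r7=13
PC=1  beq  $r2, $r3, L7      | $r0=0 $r1=15 $r2=14 $r3=12 $r4=12 $r5=0 $r6=13 $r7=13  [not taken]
PC=2  sub  $r6, $r5, $r3     | $r0=0 $r1=15 $r2=14 $r3=12 $r4=12 $r5=0 $r6=65524 $r7=13
PC=3  and  $r5, $r6, $r6     | $r0=0 $r1=15 $r2=14 $r3=12 $r4=12 $r5=65524 $r6=65524 $r7=13
PC=4  bne  $r2, $r6, L8      | $r0=0 $r1=15 $r2=14 $r3=12 $r4=12 $r5=65524 $r6=65524 $r7=13  [TAKEN]
PC=5  nor  $r6, $r0, $r3     | $r0=0 $r1=15 $r2=14 $r3=12 $r4=12 $r5=65524 $r6=65523 $r7=13

$r0=0 $r1=15 $r2=14 $r3=12 $r4=12 $r5=65524 $r6=65523 $r7=13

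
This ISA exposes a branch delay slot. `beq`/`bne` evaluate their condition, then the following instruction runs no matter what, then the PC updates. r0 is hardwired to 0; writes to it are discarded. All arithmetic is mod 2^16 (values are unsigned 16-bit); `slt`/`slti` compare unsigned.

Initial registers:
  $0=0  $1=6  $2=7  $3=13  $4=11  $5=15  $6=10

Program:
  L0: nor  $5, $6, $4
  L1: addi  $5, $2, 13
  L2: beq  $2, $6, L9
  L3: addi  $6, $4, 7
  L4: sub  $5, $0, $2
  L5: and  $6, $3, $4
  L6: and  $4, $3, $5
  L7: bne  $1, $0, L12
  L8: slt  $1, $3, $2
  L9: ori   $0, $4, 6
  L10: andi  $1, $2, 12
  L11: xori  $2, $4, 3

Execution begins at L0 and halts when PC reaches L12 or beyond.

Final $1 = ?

  step pc=0: nor  $5, $6, $4  regs=(0,6,7,13,11,65524,10)
  step pc=1: addi  $5, $2, 13  regs=(0,6,7,13,11,20,10)
  step pc=2: beq  $2, $6, L9  cond=F  regs=(0,6,7,13,11,20,10)
  step pc=3: addi  $6, $4, 7  regs=(0,6,7,13,11,20,18)
  step pc=4: sub  $5, $0, $2  regs=(0,6,7,13,11,65529,18)
  step pc=5: and  $6, $3, $4  regs=(0,6,7,13,11,65529,9)
  step pc=6: and  $4, $3, $5  regs=(0,6,7,13,9,65529,9)
  step pc=7: bne  $1, $0, L12  cond=T  regs=(0,6,7,13,9,65529,9)
  step pc=8: slt  $1, $3, $2  regs=(0,0,7,13,9,65529,9)

0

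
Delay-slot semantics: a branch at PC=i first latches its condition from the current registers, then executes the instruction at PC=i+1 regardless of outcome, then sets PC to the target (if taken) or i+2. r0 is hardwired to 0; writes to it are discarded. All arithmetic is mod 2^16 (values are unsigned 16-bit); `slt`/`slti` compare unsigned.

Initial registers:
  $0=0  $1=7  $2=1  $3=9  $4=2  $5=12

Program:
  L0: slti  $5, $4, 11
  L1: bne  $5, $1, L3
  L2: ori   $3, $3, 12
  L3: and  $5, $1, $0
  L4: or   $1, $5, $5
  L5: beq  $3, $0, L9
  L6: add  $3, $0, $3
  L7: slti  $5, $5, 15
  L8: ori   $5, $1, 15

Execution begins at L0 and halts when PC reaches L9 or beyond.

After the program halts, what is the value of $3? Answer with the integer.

13

  step pc=0: slti  $5, $4, 11  regs=(0,7,1,9,2,1)
  step pc=1: bne  $5, $1, L3  cond=T  regs=(0,7,1,9,2,1)
  step pc=2: ori   $3, $3, 12  regs=(0,7,1,13,2,1)
  step pc=3: and  $5, $1, $0  regs=(0,7,1,13,2,0)
  step pc=4: or   $1, $5, $5  regs=(0,0,1,13,2,0)
  step pc=5: beq  $3, $0, L9  cond=F  regs=(0,0,1,13,2,0)
  step pc=6: add  $3, $0, $3  regs=(0,0,1,13,2,0)
  step pc=7: slti  $5, $5, 15  regs=(0,0,1,13,2,1)
  step pc=8: ori   $5, $1, 15  regs=(0,0,1,13,2,15)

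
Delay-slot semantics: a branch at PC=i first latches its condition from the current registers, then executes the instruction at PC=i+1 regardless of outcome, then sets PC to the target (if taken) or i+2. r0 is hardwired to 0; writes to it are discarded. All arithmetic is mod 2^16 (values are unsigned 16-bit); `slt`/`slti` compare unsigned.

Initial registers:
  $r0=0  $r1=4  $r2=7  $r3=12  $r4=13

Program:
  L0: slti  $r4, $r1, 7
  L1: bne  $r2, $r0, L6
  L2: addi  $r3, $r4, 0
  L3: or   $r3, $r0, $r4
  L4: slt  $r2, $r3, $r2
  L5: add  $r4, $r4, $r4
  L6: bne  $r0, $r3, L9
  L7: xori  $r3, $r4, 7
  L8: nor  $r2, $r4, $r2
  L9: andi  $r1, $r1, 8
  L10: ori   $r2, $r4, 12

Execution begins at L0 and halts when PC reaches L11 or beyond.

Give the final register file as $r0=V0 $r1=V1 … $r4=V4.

#0 slti  $r4, $r1, 7 ; 0/4/7/12/1
#1 bne  $r2, $r0, L6 ; 0/4/7/12/1 ; →target
#2 addi  $r3, $r4, 0 ; 0/4/7/1/1
#6 bne  $r0, $r3, L9 ; 0/4/7/1/1 ; →target
#7 xori  $r3, $r4, 7 ; 0/4/7/6/1
#9 andi  $r1, $r1, 8 ; 0/0/7/6/1
#10 ori   $r2, $r4, 12 ; 0/0/13/6/1

$r0=0 $r1=0 $r2=13 $r3=6 $r4=1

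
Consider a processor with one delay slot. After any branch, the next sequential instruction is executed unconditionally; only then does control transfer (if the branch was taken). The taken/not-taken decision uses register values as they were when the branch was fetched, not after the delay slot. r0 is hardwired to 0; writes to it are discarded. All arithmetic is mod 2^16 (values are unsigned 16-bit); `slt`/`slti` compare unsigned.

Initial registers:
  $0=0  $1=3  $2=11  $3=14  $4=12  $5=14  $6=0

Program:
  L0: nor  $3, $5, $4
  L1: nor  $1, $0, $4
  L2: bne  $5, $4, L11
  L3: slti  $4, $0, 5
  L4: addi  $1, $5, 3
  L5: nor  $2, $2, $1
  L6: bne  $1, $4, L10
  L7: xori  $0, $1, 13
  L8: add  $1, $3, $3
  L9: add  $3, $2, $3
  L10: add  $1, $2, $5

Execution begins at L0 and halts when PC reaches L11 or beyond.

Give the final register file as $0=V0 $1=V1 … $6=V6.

#0 nor  $3, $5, $4 ; 0/3/11/65521/12/14/0
#1 nor  $1, $0, $4 ; 0/65523/11/65521/12/14/0
#2 bne  $5, $4, L11 ; 0/65523/11/65521/12/14/0 ; →target
#3 slti  $4, $0, 5 ; 0/65523/11/65521/1/14/0

$0=0 $1=65523 $2=11 $3=65521 $4=1 $5=14 $6=0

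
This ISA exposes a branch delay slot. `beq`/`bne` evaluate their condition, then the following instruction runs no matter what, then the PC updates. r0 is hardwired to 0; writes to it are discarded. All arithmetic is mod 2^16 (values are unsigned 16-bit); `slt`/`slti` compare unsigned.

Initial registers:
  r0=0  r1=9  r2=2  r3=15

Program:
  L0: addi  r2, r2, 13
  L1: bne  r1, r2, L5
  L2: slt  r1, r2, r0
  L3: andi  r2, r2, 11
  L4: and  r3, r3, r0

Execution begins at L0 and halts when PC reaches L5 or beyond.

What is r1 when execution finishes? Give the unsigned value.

PC=0  addi  r2, r2, 13       | r0=0 r1=9 r2=15 r3=15
PC=1  bne  r1, r2, L5        | r0=0 r1=9 r2=15 r3=15  [TAKEN]
PC=2  slt  r1, r2, r0        | r0=0 r1=0 r2=15 r3=15

0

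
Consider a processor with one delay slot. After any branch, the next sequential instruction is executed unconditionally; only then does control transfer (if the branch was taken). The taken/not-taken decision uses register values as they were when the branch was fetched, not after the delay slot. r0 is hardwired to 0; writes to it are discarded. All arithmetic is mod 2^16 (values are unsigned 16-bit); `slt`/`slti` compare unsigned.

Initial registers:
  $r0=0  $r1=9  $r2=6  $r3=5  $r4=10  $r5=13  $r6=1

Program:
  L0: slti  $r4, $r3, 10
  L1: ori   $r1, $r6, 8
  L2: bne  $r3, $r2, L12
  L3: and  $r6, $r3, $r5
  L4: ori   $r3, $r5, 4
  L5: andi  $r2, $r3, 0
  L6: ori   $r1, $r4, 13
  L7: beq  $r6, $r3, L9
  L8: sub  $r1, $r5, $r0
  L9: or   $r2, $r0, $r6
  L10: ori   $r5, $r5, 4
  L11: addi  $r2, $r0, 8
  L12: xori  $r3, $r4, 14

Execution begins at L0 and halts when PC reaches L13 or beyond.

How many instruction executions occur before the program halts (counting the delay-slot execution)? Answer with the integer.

  step pc=0: slti  $r4, $r3, 10  regs=(0,9,6,5,1,13,1)
  step pc=1: ori   $r1, $r6, 8  regs=(0,9,6,5,1,13,1)
  step pc=2: bne  $r3, $r2, L12  cond=T  regs=(0,9,6,5,1,13,1)
  step pc=3: and  $r6, $r3, $r5  regs=(0,9,6,5,1,13,5)
  step pc=12: xori  $r3, $r4, 14  regs=(0,9,6,15,1,13,5)

5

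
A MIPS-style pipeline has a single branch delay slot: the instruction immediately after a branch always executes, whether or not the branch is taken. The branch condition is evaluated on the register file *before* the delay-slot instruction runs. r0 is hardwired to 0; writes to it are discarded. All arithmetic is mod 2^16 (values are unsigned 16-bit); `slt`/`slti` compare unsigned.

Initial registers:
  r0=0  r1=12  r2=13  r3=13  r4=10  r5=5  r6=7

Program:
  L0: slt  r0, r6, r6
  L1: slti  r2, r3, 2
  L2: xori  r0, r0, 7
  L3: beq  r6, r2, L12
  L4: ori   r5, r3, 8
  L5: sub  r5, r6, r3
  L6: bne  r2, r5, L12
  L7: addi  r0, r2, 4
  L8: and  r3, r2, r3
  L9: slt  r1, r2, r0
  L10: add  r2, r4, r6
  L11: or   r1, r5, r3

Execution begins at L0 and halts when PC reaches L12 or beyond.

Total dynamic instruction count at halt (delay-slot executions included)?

8

#0 slt  r0, r6, r6 ; 0/12/13/13/10/5/7
#1 slti  r2, r3, 2 ; 0/12/0/13/10/5/7
#2 xori  r0, r0, 7 ; 0/12/0/13/10/5/7
#3 beq  r6, r2, L12 ; 0/12/0/13/10/5/7 ; →fallthru
#4 ori   r5, r3, 8 ; 0/12/0/13/10/13/7
#5 sub  r5, r6, r3 ; 0/12/0/13/10/65530/7
#6 bne  r2, r5, L12 ; 0/12/0/13/10/65530/7 ; →target
#7 addi  r0, r2, 4 ; 0/12/0/13/10/65530/7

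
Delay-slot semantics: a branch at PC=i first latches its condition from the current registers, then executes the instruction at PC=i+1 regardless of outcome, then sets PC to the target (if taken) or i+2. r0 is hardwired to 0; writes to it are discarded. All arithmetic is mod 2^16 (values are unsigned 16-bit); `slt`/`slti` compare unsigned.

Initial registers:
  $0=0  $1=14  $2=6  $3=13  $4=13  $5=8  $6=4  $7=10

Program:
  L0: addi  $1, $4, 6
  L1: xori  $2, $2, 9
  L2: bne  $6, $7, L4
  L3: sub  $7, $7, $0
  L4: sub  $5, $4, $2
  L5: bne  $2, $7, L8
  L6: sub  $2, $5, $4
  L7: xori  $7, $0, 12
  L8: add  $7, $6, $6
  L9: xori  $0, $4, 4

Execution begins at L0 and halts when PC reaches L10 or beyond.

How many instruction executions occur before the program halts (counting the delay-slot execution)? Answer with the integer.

#0 addi  $1, $4, 6 ; 0/19/6/13/13/8/4/10
#1 xori  $2, $2, 9 ; 0/19/15/13/13/8/4/10
#2 bne  $6, $7, L4 ; 0/19/15/13/13/8/4/10 ; →target
#3 sub  $7, $7, $0 ; 0/19/15/13/13/8/4/10
#4 sub  $5, $4, $2 ; 0/19/15/13/13/65534/4/10
#5 bne  $2, $7, L8 ; 0/19/15/13/13/65534/4/10 ; →target
#6 sub  $2, $5, $4 ; 0/19/65521/13/13/65534/4/10
#8 add  $7, $6, $6 ; 0/19/65521/13/13/65534/4/8
#9 xori  $0, $4, 4 ; 0/19/65521/13/13/65534/4/8

9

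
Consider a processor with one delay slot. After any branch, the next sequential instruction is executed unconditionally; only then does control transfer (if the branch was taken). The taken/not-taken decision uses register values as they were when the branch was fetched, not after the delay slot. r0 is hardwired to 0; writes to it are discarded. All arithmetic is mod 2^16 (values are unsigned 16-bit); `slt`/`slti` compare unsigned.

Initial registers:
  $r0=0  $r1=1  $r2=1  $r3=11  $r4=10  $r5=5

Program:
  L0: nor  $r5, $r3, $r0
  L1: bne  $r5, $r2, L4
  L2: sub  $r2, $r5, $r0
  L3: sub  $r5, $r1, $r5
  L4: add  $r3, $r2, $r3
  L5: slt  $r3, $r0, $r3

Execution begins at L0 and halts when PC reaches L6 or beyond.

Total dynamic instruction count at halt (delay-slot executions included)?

  step pc=0: nor  $r5, $r3, $r0  regs=(0,1,1,11,10,65524)
  step pc=1: bne  $r5, $r2, L4  cond=T  regs=(0,1,1,11,10,65524)
  step pc=2: sub  $r2, $r5, $r0  regs=(0,1,65524,11,10,65524)
  step pc=4: add  $r3, $r2, $r3  regs=(0,1,65524,65535,10,65524)
  step pc=5: slt  $r3, $r0, $r3  regs=(0,1,65524,1,10,65524)

5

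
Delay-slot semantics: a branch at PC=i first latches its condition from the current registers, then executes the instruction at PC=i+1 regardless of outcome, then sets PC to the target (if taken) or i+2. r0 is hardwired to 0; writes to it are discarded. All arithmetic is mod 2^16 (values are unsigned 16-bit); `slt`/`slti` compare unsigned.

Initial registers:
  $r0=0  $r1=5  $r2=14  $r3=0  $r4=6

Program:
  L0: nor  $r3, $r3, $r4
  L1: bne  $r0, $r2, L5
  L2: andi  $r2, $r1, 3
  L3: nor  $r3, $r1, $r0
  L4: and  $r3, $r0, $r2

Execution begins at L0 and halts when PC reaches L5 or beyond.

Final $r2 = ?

1

  step pc=0: nor  $r3, $r3, $r4  regs=(0,5,14,65529,6)
  step pc=1: bne  $r0, $r2, L5  cond=T  regs=(0,5,14,65529,6)
  step pc=2: andi  $r2, $r1, 3  regs=(0,5,1,65529,6)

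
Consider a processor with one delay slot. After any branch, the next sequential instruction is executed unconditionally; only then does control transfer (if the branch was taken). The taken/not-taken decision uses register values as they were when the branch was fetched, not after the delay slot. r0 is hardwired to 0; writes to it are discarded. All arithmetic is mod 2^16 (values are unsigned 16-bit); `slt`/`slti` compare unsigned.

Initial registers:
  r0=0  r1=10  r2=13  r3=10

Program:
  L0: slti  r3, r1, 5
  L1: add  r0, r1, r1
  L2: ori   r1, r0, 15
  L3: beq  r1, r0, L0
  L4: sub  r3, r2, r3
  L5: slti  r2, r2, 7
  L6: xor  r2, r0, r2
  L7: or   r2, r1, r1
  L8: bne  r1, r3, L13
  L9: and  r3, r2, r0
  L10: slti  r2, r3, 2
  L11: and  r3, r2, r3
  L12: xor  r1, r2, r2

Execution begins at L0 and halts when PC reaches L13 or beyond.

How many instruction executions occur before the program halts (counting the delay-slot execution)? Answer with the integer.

[0] slti  r3, r1, 5  →  {r0:0, r1:10, r2:13, r3:0}
[1] add  r0, r1, r1  →  {r0:0, r1:10, r2:13, r3:0}
[2] ori   r1, r0, 15  →  {r0:0, r1:15, r2:13, r3:0}
[3] beq  r1, r0, L0  →  {r0:0, r1:15, r2:13, r3:0}  ⟨branch fallthrough⟩
[4] sub  r3, r2, r3  →  {r0:0, r1:15, r2:13, r3:13}
[5] slti  r2, r2, 7  →  {r0:0, r1:15, r2:0, r3:13}
[6] xor  r2, r0, r2  →  {r0:0, r1:15, r2:0, r3:13}
[7] or   r2, r1, r1  →  {r0:0, r1:15, r2:15, r3:13}
[8] bne  r1, r3, L13  →  {r0:0, r1:15, r2:15, r3:13}  ⟨branch taken⟩
[9] and  r3, r2, r0  →  {r0:0, r1:15, r2:15, r3:0}

10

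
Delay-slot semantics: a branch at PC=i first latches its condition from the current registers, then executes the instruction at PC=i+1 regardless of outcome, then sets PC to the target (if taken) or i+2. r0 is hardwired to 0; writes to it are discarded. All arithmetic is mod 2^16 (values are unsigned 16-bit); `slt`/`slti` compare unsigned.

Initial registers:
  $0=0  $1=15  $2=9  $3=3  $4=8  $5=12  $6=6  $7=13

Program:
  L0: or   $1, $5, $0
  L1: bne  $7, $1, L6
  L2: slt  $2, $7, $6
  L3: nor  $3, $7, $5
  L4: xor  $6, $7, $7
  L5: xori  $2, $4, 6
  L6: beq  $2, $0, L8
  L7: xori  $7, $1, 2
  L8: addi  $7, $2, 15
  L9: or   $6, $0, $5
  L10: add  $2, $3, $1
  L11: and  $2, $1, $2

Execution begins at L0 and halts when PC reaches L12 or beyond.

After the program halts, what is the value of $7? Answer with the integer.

15

  step pc=0: or   $1, $5, $0  regs=(0,12,9,3,8,12,6,13)
  step pc=1: bne  $7, $1, L6  cond=T  regs=(0,12,9,3,8,12,6,13)
  step pc=2: slt  $2, $7, $6  regs=(0,12,0,3,8,12,6,13)
  step pc=6: beq  $2, $0, L8  cond=T  regs=(0,12,0,3,8,12,6,13)
  step pc=7: xori  $7, $1, 2  regs=(0,12,0,3,8,12,6,14)
  step pc=8: addi  $7, $2, 15  regs=(0,12,0,3,8,12,6,15)
  step pc=9: or   $6, $0, $5  regs=(0,12,0,3,8,12,12,15)
  step pc=10: add  $2, $3, $1  regs=(0,12,15,3,8,12,12,15)
  step pc=11: and  $2, $1, $2  regs=(0,12,12,3,8,12,12,15)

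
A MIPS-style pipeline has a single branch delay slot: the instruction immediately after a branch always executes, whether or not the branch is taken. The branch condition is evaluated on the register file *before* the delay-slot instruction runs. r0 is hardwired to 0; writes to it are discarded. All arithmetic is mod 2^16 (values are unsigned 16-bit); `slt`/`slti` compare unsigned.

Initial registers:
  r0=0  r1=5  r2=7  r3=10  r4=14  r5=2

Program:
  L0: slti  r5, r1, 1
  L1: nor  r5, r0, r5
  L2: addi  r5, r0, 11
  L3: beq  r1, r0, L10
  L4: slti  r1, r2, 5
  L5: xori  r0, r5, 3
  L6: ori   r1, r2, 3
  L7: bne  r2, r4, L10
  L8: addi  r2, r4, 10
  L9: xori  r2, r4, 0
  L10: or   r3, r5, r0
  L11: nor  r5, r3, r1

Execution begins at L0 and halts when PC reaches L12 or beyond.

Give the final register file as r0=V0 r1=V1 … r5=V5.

  step pc=0: slti  r5, r1, 1  regs=(0,5,7,10,14,0)
  step pc=1: nor  r5, r0, r5  regs=(0,5,7,10,14,65535)
  step pc=2: addi  r5, r0, 11  regs=(0,5,7,10,14,11)
  step pc=3: beq  r1, r0, L10  cond=F  regs=(0,5,7,10,14,11)
  step pc=4: slti  r1, r2, 5  regs=(0,0,7,10,14,11)
  step pc=5: xori  r0, r5, 3  regs=(0,0,7,10,14,11)
  step pc=6: ori   r1, r2, 3  regs=(0,7,7,10,14,11)
  step pc=7: bne  r2, r4, L10  cond=T  regs=(0,7,7,10,14,11)
  step pc=8: addi  r2, r4, 10  regs=(0,7,24,10,14,11)
  step pc=10: or   r3, r5, r0  regs=(0,7,24,11,14,11)
  step pc=11: nor  r5, r3, r1  regs=(0,7,24,11,14,65520)

r0=0 r1=7 r2=24 r3=11 r4=14 r5=65520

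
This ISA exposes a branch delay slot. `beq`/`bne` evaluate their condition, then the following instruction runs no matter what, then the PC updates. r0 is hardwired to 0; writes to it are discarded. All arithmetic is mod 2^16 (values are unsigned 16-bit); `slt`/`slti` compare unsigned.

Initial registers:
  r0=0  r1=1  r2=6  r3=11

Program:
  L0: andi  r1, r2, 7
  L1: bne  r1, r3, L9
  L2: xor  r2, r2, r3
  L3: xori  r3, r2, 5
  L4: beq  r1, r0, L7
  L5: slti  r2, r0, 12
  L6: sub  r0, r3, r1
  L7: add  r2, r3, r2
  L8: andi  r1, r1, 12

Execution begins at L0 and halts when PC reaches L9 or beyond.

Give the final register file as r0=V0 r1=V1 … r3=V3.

[0] andi  r1, r2, 7  →  {r0:0, r1:6, r2:6, r3:11}
[1] bne  r1, r3, L9  →  {r0:0, r1:6, r2:6, r3:11}  ⟨branch taken⟩
[2] xor  r2, r2, r3  →  {r0:0, r1:6, r2:13, r3:11}

r0=0 r1=6 r2=13 r3=11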